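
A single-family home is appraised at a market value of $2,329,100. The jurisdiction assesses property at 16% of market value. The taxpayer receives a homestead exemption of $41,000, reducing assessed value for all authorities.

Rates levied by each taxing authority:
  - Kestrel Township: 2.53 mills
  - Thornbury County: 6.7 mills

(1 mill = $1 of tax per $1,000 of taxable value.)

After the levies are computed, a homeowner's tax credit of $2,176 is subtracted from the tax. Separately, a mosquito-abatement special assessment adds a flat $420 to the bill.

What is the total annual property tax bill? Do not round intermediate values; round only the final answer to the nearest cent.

Assessed value = $2,329,100 × 0.16 = $372,656
Taxable value = $372,656 − $41,000 = $331,656
Kestrel Township: $331,656 × 0.00253 = $839.08968
Thornbury County: $331,656 × 0.0067 = $2,222.0952
Levies subtotal = $3,061.18488
After credit = $3,061.18488 − $2,176 = $885.18488
Total = $885.18488 + $420 = $1,305.18488

$1,305.18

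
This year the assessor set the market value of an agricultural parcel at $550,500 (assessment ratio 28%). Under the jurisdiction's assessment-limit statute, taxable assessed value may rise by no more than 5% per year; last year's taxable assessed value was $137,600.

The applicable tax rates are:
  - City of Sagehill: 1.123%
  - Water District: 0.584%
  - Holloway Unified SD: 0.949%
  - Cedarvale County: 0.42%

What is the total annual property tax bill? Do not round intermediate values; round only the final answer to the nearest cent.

Uncapped assessed value = $550,500 × 0.28 = $154,140
Cap limit = $137,600 × 1.05 = $144,480
Taxable assessed value = min($154,140, $144,480) = $144,480 (cap binds)
City of Sagehill: $144,480 × 0.01123 = $1,622.5104
Water District: $144,480 × 0.00584 = $843.7632
Holloway Unified SD: $144,480 × 0.00949 = $1,371.1152
Cedarvale County: $144,480 × 0.0042 = $606.816
Total = $4,444.2048

$4,444.20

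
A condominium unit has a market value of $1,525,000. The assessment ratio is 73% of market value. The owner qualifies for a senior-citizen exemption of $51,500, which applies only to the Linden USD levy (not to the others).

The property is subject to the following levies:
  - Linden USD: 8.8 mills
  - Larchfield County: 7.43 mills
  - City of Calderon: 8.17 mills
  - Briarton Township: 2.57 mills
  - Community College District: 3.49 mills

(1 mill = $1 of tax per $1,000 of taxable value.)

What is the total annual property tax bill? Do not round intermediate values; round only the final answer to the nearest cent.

$33,456.40

Assessed value = $1,525,000 × 0.73 = $1,113,250
Linden USD: ($1,113,250 − $51,500) × 0.0088 = $1,061,750 × 0.0088 = $9,343.4
Larchfield County: $1,113,250 × 0.00743 = $8,271.4475
City of Calderon: $1,113,250 × 0.00817 = $9,095.2525
Briarton Township: $1,113,250 × 0.00257 = $2,861.0525
Community College District: $1,113,250 × 0.00349 = $3,885.2425
Total = $33,456.395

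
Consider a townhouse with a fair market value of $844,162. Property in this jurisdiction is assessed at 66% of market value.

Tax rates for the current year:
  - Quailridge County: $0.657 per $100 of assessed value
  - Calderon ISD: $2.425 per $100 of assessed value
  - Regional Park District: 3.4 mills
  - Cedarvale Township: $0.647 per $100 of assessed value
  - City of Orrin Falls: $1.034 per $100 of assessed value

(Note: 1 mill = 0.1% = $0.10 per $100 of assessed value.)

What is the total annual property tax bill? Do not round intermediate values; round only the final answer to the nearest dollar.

Assessed value = $844,162 × 0.66 = $557,146.92
Quailridge County: $557,146.92 × 0.00657 = $3,660.4552644
Calderon ISD: $557,146.92 × 0.02425 = $13,510.81281
Regional Park District: $557,146.92 × 0.0034 = $1,894.299528
Cedarvale Township: $557,146.92 × 0.00647 = $3,604.7405724
City of Orrin Falls: $557,146.92 × 0.01034 = $5,760.8991528
Total = $28,431.2073276

$28,431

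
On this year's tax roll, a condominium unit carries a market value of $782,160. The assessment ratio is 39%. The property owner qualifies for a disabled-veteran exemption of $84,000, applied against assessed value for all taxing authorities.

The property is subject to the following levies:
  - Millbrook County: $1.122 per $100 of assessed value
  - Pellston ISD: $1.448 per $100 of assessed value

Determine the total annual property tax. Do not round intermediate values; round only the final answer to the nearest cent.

$5,680.79

Assessed value = $782,160 × 0.39 = $305,042.4
Taxable value = $305,042.4 − $84,000 = $221,042.4
Millbrook County: $221,042.4 × 0.01122 = $2,480.095728
Pellston ISD: $221,042.4 × 0.01448 = $3,200.693952
Total = $2,480.095728 + $3,200.693952 = $5,680.78968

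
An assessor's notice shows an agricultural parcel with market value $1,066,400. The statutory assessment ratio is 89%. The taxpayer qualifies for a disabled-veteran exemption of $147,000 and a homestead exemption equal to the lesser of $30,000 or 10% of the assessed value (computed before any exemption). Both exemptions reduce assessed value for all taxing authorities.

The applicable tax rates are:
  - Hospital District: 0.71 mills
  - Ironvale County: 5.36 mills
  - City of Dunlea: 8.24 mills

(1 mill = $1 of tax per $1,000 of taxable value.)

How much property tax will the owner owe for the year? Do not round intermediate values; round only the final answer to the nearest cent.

$11,048.69

Assessed value = $1,066,400 × 0.89 = $949,096
Homestead exemption = min($30,000, 10% × $949,096) = min($30,000, $94,909.6) = $30,000 (dollar cap binds)
Taxable value = $949,096 − $147,000 − $30,000 = $772,096
Hospital District: $772,096 × 0.00071 = $548.18816
Ironvale County: $772,096 × 0.00536 = $4,138.43456
City of Dunlea: $772,096 × 0.00824 = $6,362.07104
Total = $11,048.69376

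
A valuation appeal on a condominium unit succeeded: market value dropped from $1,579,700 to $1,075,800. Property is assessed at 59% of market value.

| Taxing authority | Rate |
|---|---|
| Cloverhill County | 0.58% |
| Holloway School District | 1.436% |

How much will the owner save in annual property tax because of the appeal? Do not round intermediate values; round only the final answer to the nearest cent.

$5,993.59

Old assessed value = $1,579,700 × 0.59 = $932,023
New assessed value = $1,075,800 × 0.59 = $634,722
Combined rate = 0.0058 + 0.01436 = 0.02016
Old tax = $932,023 × 0.02016 = $18,789.58368
New tax = $634,722 × 0.02016 = $12,795.99552
Reduction = $18,789.58368 − $12,795.99552 = $5,993.58816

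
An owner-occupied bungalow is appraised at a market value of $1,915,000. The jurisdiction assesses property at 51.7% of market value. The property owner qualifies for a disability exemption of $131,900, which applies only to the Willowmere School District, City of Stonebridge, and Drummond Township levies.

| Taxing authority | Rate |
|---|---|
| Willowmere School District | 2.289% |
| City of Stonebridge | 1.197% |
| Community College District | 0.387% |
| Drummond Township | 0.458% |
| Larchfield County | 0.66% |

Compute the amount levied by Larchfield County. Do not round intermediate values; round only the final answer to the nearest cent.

$6,534.36

Assessed value = $1,915,000 × 0.517 = $990,055
Larchfield County taxable value = $990,055 (exemption does not apply)
Larchfield County levy = $990,055 × 0.0066 = $6,534.363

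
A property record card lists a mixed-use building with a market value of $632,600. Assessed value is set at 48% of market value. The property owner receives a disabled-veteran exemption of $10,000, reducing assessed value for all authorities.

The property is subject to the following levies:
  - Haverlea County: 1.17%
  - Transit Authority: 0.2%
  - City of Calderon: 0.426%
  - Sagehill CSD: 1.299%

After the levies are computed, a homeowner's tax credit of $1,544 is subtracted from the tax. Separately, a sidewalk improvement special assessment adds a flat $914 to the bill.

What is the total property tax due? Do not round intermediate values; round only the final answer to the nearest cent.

Assessed value = $632,600 × 0.48 = $303,648
Taxable value = $303,648 − $10,000 = $293,648
Haverlea County: $293,648 × 0.0117 = $3,435.6816
Transit Authority: $293,648 × 0.002 = $587.296
City of Calderon: $293,648 × 0.00426 = $1,250.94048
Sagehill CSD: $293,648 × 0.01299 = $3,814.48752
Levies subtotal = $9,088.4056
After credit = $9,088.4056 − $1,544 = $7,544.4056
Total = $7,544.4056 + $914 = $8,458.4056

$8,458.41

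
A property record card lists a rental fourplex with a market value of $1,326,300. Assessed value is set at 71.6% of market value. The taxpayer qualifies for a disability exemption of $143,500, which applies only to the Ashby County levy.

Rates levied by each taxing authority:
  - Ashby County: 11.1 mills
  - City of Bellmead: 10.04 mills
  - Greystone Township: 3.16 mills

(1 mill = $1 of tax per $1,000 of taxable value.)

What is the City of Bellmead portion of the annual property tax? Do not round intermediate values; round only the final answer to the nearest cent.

Assessed value = $1,326,300 × 0.716 = $949,630.8
City of Bellmead taxable value = $949,630.8 (exemption does not apply)
City of Bellmead levy = $949,630.8 × 0.01004 = $9,534.293232

$9,534.29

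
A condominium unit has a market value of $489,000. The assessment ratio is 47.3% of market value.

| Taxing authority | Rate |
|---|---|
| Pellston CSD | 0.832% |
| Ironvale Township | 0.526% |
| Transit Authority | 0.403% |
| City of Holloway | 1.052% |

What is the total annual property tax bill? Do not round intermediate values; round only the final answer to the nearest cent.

Assessed value = $489,000 × 0.473 = $231,297
Pellston CSD: $231,297 × 0.00832 = $1,924.39104
Ironvale Township: $231,297 × 0.00526 = $1,216.62222
Transit Authority: $231,297 × 0.00403 = $932.12691
City of Holloway: $231,297 × 0.01052 = $2,433.24444
Total = $1,924.39104 + $1,216.62222 + $932.12691 + $2,433.24444 = $6,506.38461

$6,506.38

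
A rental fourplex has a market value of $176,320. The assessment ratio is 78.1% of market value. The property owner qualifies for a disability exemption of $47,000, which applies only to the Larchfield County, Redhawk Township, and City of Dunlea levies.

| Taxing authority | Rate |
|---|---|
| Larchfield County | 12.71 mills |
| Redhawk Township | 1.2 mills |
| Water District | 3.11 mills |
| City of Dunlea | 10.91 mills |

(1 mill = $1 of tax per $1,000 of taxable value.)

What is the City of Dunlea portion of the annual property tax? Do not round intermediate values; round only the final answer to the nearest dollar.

$990

Assessed value = $176,320 × 0.781 = $137,705.92
City of Dunlea taxable value = $137,705.92 − $47,000 = $90,705.92
City of Dunlea levy = $90,705.92 × 0.01091 = $989.6015872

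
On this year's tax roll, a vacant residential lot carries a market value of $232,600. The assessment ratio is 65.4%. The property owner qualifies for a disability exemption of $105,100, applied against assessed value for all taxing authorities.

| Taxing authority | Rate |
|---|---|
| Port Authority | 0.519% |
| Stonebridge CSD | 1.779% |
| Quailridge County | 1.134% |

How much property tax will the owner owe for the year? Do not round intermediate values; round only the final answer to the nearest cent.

$1,613.74

Assessed value = $232,600 × 0.654 = $152,120.4
Taxable value = $152,120.4 − $105,100 = $47,020.4
Port Authority: $47,020.4 × 0.00519 = $244.035876
Stonebridge CSD: $47,020.4 × 0.01779 = $836.492916
Quailridge County: $47,020.4 × 0.01134 = $533.211336
Total = $244.035876 + $836.492916 + $533.211336 = $1,613.740128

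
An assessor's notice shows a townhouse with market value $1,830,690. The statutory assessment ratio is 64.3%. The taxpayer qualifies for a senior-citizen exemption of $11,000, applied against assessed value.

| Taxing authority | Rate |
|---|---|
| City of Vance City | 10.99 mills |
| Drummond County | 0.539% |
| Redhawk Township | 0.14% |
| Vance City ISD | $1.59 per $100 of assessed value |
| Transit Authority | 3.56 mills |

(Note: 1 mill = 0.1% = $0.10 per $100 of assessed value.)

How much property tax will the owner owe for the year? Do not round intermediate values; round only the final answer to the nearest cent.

$43,426.82

Assessed value = $1,830,690 × 0.643 = $1,177,133.67
Taxable value = $1,177,133.67 − $11,000 = $1,166,133.67
City of Vance City: $1,166,133.67 × 0.01099 = $12,815.8090333
Drummond County: $1,166,133.67 × 0.00539 = $6,285.4604813
Redhawk Township: $1,166,133.67 × 0.0014 = $1,632.587138
Vance City ISD: $1,166,133.67 × 0.0159 = $18,541.525353
Transit Authority: $1,166,133.67 × 0.00356 = $4,151.4358652
Total = $43,426.8178708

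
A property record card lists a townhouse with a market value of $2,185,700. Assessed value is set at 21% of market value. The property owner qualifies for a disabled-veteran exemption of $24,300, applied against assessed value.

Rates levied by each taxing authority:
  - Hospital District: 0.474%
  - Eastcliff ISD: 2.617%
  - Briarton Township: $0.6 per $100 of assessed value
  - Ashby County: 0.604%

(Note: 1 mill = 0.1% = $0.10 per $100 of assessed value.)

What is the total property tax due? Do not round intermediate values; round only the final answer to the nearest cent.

$18,670.24

Assessed value = $2,185,700 × 0.21 = $458,997
Taxable value = $458,997 − $24,300 = $434,697
Hospital District: $434,697 × 0.00474 = $2,060.46378
Eastcliff ISD: $434,697 × 0.02617 = $11,376.02049
Briarton Township: $434,697 × 0.006 = $2,608.182
Ashby County: $434,697 × 0.00604 = $2,625.56988
Total = $18,670.23615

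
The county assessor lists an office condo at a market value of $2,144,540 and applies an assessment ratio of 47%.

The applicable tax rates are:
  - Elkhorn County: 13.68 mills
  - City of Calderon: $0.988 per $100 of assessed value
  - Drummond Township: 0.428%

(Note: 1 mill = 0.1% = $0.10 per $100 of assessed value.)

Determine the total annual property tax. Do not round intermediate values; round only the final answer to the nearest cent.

Assessed value = $2,144,540 × 0.47 = $1,007,933.8
Elkhorn County: $1,007,933.8 × 0.01368 = $13,788.534384
City of Calderon: $1,007,933.8 × 0.00988 = $9,958.385944
Drummond Township: $1,007,933.8 × 0.00428 = $4,313.956664
Total = $28,060.876992

$28,060.88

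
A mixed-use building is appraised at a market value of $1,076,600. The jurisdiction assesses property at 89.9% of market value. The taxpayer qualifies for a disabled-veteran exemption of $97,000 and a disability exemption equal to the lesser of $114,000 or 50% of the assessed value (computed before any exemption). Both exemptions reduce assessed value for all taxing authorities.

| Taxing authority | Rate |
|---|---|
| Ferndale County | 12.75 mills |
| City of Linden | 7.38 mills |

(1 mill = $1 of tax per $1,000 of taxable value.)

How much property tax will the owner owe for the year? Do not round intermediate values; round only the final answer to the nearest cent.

$15,235.66

Assessed value = $1,076,600 × 0.899 = $967,863.4
Disability exemption = min($114,000, 50% × $967,863.4) = min($114,000, $483,931.7) = $114,000 (dollar cap binds)
Taxable value = $967,863.4 − $97,000 − $114,000 = $756,863.4
Ferndale County: $756,863.4 × 0.01275 = $9,650.00835
City of Linden: $756,863.4 × 0.00738 = $5,585.651892
Total = $15,235.660242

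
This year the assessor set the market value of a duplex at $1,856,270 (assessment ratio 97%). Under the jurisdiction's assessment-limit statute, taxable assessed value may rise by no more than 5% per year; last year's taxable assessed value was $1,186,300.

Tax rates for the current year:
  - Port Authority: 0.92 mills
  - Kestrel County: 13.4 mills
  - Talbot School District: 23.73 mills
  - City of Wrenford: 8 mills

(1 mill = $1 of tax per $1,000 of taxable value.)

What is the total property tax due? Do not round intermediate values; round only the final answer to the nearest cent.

Uncapped assessed value = $1,856,270 × 0.97 = $1,800,581.9
Cap limit = $1,186,300 × 1.05 = $1,245,615
Taxable assessed value = min($1,800,581.9, $1,245,615) = $1,245,615 (cap binds)
Port Authority: $1,245,615 × 0.00092 = $1,145.9658
Kestrel County: $1,245,615 × 0.0134 = $16,691.241
Talbot School District: $1,245,615 × 0.02373 = $29,558.44395
City of Wrenford: $1,245,615 × 0.008 = $9,964.92
Total = $57,360.57075

$57,360.57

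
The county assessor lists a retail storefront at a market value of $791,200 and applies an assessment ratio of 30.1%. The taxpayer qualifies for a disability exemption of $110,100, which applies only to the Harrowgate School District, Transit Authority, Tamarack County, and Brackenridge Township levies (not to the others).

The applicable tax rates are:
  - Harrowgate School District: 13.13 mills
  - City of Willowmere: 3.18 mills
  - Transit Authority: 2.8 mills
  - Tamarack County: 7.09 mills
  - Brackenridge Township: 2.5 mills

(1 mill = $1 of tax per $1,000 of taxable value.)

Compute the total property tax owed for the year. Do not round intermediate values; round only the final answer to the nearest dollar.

Assessed value = $791,200 × 0.301 = $238,151.2
Harrowgate School District: ($238,151.2 − $110,100) × 0.01313 = $128,051.2 × 0.01313 = $1,681.312256
City of Willowmere: $238,151.2 × 0.00318 = $757.320816
Transit Authority: ($238,151.2 − $110,100) × 0.0028 = $128,051.2 × 0.0028 = $358.54336
Tamarack County: ($238,151.2 − $110,100) × 0.00709 = $128,051.2 × 0.00709 = $907.883008
Brackenridge Township: ($238,151.2 − $110,100) × 0.0025 = $128,051.2 × 0.0025 = $320.128
Total = $4,025.18744

$4,025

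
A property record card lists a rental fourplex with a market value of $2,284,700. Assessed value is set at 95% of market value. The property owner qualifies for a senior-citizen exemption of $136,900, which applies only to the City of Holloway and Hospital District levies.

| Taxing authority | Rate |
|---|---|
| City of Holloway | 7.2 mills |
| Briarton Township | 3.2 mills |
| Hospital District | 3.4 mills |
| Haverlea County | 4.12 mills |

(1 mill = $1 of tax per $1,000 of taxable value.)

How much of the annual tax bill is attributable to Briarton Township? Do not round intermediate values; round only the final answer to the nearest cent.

Assessed value = $2,284,700 × 0.95 = $2,170,465
Briarton Township taxable value = $2,170,465 (exemption does not apply)
Briarton Township levy = $2,170,465 × 0.0032 = $6,945.488

$6,945.49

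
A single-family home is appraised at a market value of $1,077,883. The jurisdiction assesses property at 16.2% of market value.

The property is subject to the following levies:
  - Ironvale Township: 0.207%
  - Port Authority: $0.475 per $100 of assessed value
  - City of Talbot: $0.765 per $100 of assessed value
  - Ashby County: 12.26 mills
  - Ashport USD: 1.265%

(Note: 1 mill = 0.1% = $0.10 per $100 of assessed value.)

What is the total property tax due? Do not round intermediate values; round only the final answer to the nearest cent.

$6,876.42

Assessed value = $1,077,883 × 0.162 = $174,617.046
Ironvale Township: $174,617.046 × 0.00207 = $361.45728522
Port Authority: $174,617.046 × 0.00475 = $829.4309685
City of Talbot: $174,617.046 × 0.00765 = $1,335.8204019
Ashby County: $174,617.046 × 0.01226 = $2,140.80498396
Ashport USD: $174,617.046 × 0.01265 = $2,208.9056319
Total = $6,876.41927148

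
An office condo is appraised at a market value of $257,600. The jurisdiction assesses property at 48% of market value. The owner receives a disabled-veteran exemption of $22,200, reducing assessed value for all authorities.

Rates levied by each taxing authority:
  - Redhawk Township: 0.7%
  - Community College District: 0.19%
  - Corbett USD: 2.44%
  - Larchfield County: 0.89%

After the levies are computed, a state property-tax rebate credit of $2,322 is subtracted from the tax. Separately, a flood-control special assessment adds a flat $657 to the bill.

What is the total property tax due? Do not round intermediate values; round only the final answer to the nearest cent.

$2,616.11

Assessed value = $257,600 × 0.48 = $123,648
Taxable value = $123,648 − $22,200 = $101,448
Redhawk Township: $101,448 × 0.007 = $710.136
Community College District: $101,448 × 0.0019 = $192.7512
Corbett USD: $101,448 × 0.0244 = $2,475.3312
Larchfield County: $101,448 × 0.0089 = $902.8872
Levies subtotal = $4,281.1056
After credit = $4,281.1056 − $2,322 = $1,959.1056
Total = $1,959.1056 + $657 = $2,616.1056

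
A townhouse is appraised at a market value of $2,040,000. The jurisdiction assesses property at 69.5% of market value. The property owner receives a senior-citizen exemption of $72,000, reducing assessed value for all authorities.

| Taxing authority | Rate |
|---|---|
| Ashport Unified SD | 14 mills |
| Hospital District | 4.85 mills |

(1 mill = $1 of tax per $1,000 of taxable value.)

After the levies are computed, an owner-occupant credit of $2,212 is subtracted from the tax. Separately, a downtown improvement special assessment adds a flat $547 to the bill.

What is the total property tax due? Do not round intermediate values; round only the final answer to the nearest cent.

$23,703.33

Assessed value = $2,040,000 × 0.695 = $1,417,800
Taxable value = $1,417,800 − $72,000 = $1,345,800
Ashport Unified SD: $1,345,800 × 0.014 = $18,841.2
Hospital District: $1,345,800 × 0.00485 = $6,527.13
Levies subtotal = $25,368.33
After credit = $25,368.33 − $2,212 = $23,156.33
Total = $23,156.33 + $547 = $23,703.33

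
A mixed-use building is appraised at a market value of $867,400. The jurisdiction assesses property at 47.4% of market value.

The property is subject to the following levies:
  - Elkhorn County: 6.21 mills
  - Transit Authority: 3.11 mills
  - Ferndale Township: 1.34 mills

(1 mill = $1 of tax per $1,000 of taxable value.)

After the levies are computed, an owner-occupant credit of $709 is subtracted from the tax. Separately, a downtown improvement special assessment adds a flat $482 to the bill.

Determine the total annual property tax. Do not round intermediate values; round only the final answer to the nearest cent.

Assessed value = $867,400 × 0.474 = $411,147.6
Elkhorn County: $411,147.6 × 0.00621 = $2,553.226596
Transit Authority: $411,147.6 × 0.00311 = $1,278.669036
Ferndale Township: $411,147.6 × 0.00134 = $550.937784
Levies subtotal = $4,382.833416
After credit = $4,382.833416 − $709 = $3,673.833416
Total = $3,673.833416 + $482 = $4,155.833416

$4,155.83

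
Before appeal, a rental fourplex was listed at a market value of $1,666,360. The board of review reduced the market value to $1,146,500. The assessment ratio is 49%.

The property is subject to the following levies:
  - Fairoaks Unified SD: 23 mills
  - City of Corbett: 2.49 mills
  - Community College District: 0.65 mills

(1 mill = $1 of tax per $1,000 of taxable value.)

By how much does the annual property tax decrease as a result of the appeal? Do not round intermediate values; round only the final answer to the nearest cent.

$6,658.68

Old assessed value = $1,666,360 × 0.49 = $816,516.4
New assessed value = $1,146,500 × 0.49 = $561,785
Combined rate = 0.023 + 0.00249 + 0.00065 = 0.02614
Old tax = $816,516.4 × 0.02614 = $21,343.738696
New tax = $561,785 × 0.02614 = $14,685.0599
Reduction = $21,343.738696 − $14,685.0599 = $6,658.678796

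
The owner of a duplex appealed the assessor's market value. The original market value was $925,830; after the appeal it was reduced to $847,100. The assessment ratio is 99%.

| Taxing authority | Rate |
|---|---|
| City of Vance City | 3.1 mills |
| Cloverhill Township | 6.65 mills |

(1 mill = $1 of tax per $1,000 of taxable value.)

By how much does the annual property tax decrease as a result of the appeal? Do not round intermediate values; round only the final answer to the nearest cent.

Old assessed value = $925,830 × 0.99 = $916,571.7
New assessed value = $847,100 × 0.99 = $838,629
Combined rate = 0.0031 + 0.00665 = 0.00975
Old tax = $916,571.7 × 0.00975 = $8,936.574075
New tax = $838,629 × 0.00975 = $8,176.63275
Reduction = $8,936.574075 − $8,176.63275 = $759.941325

$759.94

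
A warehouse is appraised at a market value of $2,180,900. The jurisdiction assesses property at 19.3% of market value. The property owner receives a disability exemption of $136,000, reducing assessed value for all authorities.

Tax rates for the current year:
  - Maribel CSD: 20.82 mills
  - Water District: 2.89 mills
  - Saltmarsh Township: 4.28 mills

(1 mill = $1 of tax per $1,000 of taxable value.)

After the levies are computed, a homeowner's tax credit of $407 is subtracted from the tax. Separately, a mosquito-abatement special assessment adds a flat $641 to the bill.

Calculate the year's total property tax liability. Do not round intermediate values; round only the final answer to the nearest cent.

$8,208.73

Assessed value = $2,180,900 × 0.193 = $420,913.7
Taxable value = $420,913.7 − $136,000 = $284,913.7
Maribel CSD: $284,913.7 × 0.02082 = $5,931.903234
Water District: $284,913.7 × 0.00289 = $823.400593
Saltmarsh Township: $284,913.7 × 0.00428 = $1,219.430636
Levies subtotal = $7,974.734463
After credit = $7,974.734463 − $407 = $7,567.734463
Total = $7,567.734463 + $641 = $8,208.734463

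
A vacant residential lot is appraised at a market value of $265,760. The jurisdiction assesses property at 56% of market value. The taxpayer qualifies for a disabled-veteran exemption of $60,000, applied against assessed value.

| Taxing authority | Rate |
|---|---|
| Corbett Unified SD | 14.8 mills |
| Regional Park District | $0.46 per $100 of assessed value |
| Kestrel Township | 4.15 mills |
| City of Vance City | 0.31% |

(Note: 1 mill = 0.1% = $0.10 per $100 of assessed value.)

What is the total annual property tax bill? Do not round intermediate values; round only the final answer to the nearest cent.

Assessed value = $265,760 × 0.56 = $148,825.6
Taxable value = $148,825.6 − $60,000 = $88,825.6
Corbett Unified SD: $88,825.6 × 0.0148 = $1,314.61888
Regional Park District: $88,825.6 × 0.0046 = $408.59776
Kestrel Township: $88,825.6 × 0.00415 = $368.62624
City of Vance City: $88,825.6 × 0.0031 = $275.35936
Total = $2,367.20224

$2,367.20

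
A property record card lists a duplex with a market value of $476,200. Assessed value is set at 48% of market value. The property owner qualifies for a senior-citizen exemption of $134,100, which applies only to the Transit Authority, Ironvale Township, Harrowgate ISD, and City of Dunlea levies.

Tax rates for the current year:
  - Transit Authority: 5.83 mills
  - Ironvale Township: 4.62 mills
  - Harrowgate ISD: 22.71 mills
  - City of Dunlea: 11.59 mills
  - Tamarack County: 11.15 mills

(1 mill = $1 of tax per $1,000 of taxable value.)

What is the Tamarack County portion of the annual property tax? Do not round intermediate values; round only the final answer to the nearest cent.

Assessed value = $476,200 × 0.48 = $228,576
Tamarack County taxable value = $228,576 (exemption does not apply)
Tamarack County levy = $228,576 × 0.01115 = $2,548.6224

$2,548.62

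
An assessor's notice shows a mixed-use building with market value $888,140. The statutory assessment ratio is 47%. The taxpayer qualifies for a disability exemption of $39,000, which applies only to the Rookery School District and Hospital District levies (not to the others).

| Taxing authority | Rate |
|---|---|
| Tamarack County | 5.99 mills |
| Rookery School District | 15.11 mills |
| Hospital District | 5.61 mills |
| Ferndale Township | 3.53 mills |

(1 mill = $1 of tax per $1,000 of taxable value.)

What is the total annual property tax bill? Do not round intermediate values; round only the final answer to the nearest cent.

Assessed value = $888,140 × 0.47 = $417,425.8
Tamarack County: $417,425.8 × 0.00599 = $2,500.380542
Rookery School District: ($417,425.8 − $39,000) × 0.01511 = $378,425.8 × 0.01511 = $5,718.013838
Hospital District: ($417,425.8 − $39,000) × 0.00561 = $378,425.8 × 0.00561 = $2,122.968738
Ferndale Township: $417,425.8 × 0.00353 = $1,473.513074
Total = $11,814.876192

$11,814.88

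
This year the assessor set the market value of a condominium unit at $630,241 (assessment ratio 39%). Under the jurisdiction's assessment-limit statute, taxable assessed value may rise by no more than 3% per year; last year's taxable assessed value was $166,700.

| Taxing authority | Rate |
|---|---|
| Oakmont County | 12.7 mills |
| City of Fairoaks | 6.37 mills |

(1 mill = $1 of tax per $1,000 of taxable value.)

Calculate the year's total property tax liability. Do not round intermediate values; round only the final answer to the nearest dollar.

$3,274

Uncapped assessed value = $630,241 × 0.39 = $245,793.99
Cap limit = $166,700 × 1.03 = $171,701
Taxable assessed value = min($245,793.99, $171,701) = $171,701 (cap binds)
Oakmont County: $171,701 × 0.0127 = $2,180.6027
City of Fairoaks: $171,701 × 0.00637 = $1,093.73537
Total = $3,274.33807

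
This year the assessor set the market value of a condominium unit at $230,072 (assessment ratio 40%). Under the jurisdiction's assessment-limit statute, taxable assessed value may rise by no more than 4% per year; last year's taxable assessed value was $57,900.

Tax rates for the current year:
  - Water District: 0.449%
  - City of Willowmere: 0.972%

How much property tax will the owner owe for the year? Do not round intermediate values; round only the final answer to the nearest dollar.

Uncapped assessed value = $230,072 × 0.4 = $92,028.8
Cap limit = $57,900 × 1.04 = $60,216
Taxable assessed value = min($92,028.8, $60,216) = $60,216 (cap binds)
Water District: $60,216 × 0.00449 = $270.36984
City of Willowmere: $60,216 × 0.00972 = $585.29952
Total = $855.66936

$856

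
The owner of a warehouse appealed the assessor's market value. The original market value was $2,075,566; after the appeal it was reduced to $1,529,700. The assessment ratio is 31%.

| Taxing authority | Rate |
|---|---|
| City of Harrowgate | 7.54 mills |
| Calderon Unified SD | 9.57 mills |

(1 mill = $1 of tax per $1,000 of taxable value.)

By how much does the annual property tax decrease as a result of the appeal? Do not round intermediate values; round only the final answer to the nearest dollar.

Old assessed value = $2,075,566 × 0.31 = $643,425.46
New assessed value = $1,529,700 × 0.31 = $474,207
Combined rate = 0.00754 + 0.00957 = 0.01711
Old tax = $643,425.46 × 0.01711 = $11,009.0096206
New tax = $474,207 × 0.01711 = $8,113.68177
Reduction = $11,009.0096206 − $8,113.68177 = $2,895.3278506

$2,895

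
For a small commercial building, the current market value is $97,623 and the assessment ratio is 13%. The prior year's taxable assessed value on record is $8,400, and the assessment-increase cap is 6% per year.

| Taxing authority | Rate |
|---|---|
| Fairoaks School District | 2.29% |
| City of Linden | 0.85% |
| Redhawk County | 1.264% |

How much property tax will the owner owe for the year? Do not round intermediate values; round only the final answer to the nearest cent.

Uncapped assessed value = $97,623 × 0.13 = $12,690.99
Cap limit = $8,400 × 1.06 = $8,904
Taxable assessed value = min($12,690.99, $8,904) = $8,904 (cap binds)
Fairoaks School District: $8,904 × 0.0229 = $203.9016
City of Linden: $8,904 × 0.0085 = $75.684
Redhawk County: $8,904 × 0.01264 = $112.54656
Total = $392.13216

$392.13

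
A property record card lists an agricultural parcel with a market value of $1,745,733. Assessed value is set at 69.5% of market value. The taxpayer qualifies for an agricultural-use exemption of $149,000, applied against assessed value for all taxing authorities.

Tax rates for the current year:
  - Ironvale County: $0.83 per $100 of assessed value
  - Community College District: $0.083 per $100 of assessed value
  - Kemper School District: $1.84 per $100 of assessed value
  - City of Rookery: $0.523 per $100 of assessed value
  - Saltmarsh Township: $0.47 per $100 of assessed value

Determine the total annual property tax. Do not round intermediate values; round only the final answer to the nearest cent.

Assessed value = $1,745,733 × 0.695 = $1,213,284.435
Taxable value = $1,213,284.435 − $149,000 = $1,064,284.435
Ironvale County: $1,064,284.435 × 0.0083 = $8,833.5608105
Community College District: $1,064,284.435 × 0.00083 = $883.35608105
Kemper School District: $1,064,284.435 × 0.0184 = $19,582.833604
City of Rookery: $1,064,284.435 × 0.00523 = $5,566.20759505
Saltmarsh Township: $1,064,284.435 × 0.0047 = $5,002.1368445
Total = $8,833.5608105 + $883.35608105 + $19,582.833604 + $5,566.20759505 + $5,002.1368445 = $39,868.0949351

$39,868.09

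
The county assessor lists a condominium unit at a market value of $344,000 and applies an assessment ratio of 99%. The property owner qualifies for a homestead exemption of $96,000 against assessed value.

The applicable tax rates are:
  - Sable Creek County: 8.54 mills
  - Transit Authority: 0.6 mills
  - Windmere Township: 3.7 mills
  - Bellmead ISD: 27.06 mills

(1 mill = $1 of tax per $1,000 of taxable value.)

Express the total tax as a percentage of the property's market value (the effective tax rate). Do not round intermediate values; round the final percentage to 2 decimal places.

2.84%

Assessed value = $344,000 × 0.99 = $340,560
Taxable value = $340,560 − $96,000 = $244,560
Sable Creek County: $244,560 × 0.00854 = $2,088.5424
Transit Authority: $244,560 × 0.0006 = $146.736
Windmere Township: $244,560 × 0.0037 = $904.872
Bellmead ISD: $244,560 × 0.02706 = $6,617.7936
Total tax = $9,757.944
Effective rate = $9,757.944 ÷ $344,000 = 2.84% of market value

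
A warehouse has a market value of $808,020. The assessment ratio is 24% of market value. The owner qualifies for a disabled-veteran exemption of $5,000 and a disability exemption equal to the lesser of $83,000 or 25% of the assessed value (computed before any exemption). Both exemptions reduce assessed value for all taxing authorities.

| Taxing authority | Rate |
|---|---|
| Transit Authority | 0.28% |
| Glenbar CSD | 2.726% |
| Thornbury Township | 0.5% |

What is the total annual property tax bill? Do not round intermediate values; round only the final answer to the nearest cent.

Assessed value = $808,020 × 0.24 = $193,924.8
Disability exemption = min($83,000, 25% × $193,924.8) = min($83,000, $48,481.2) = $48,481.2 (percentage binds)
Taxable value = $193,924.8 − $5,000 − $48,481.2 = $140,443.6
Transit Authority: $140,443.6 × 0.0028 = $393.24208
Glenbar CSD: $140,443.6 × 0.02726 = $3,828.492536
Thornbury Township: $140,443.6 × 0.005 = $702.218
Total = $4,923.952616

$4,923.95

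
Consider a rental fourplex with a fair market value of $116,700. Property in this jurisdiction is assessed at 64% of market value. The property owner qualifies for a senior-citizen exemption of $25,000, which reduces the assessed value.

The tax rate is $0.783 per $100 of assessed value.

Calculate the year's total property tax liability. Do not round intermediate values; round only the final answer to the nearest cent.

$389.06

Assessed value = $116,700 × 0.64 = $74,688
Taxable value = $74,688 − $25,000 = $49,688
Tax = $49,688 × 0.00783 = $389.05704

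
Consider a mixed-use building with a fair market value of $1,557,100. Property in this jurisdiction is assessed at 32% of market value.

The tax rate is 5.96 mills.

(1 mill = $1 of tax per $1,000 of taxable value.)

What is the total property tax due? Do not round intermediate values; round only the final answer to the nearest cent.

Assessed value = $1,557,100 × 0.32 = $498,272
Tax = $498,272 × 0.00596 = $2,969.70112

$2,969.70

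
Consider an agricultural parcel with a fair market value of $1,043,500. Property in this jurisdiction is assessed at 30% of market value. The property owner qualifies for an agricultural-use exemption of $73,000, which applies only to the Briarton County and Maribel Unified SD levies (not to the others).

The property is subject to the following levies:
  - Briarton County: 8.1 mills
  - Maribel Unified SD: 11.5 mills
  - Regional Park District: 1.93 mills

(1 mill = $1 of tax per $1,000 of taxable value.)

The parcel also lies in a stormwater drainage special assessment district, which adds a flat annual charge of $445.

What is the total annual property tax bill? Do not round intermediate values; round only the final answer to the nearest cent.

Assessed value = $1,043,500 × 0.3 = $313,050
Briarton County: ($313,050 − $73,000) × 0.0081 = $240,050 × 0.0081 = $1,944.405
Maribel Unified SD: ($313,050 − $73,000) × 0.0115 = $240,050 × 0.0115 = $2,760.575
Regional Park District: $313,050 × 0.00193 = $604.1865
Levies subtotal = $5,309.1665
Total = $5,309.1665 + $445 = $5,754.1665

$5,754.17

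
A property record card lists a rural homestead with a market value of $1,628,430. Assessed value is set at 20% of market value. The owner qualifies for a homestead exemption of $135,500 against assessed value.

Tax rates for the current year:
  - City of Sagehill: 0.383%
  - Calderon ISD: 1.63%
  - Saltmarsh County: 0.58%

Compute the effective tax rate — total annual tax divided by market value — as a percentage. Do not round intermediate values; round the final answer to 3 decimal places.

0.303%

Assessed value = $1,628,430 × 0.2 = $325,686
Taxable value = $325,686 − $135,500 = $190,186
City of Sagehill: $190,186 × 0.00383 = $728.41238
Calderon ISD: $190,186 × 0.0163 = $3,100.0318
Saltmarsh County: $190,186 × 0.0058 = $1,103.0788
Total tax = $4,931.52298
Effective rate = $4,931.52298 ÷ $1,628,430 = 0.303% of market value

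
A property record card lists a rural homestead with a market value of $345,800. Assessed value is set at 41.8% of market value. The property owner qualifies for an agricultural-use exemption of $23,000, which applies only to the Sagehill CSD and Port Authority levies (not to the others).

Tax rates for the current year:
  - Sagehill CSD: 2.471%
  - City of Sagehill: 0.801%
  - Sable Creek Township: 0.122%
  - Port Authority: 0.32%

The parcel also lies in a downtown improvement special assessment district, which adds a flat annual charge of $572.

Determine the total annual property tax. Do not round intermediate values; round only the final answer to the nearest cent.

$5,298.45

Assessed value = $345,800 × 0.418 = $144,544.4
Sagehill CSD: ($144,544.4 − $23,000) × 0.02471 = $121,544.4 × 0.02471 = $3,003.362124
City of Sagehill: $144,544.4 × 0.00801 = $1,157.800644
Sable Creek Township: $144,544.4 × 0.00122 = $176.344168
Port Authority: ($144,544.4 − $23,000) × 0.0032 = $121,544.4 × 0.0032 = $388.94208
Levies subtotal = $4,726.449016
Total = $4,726.449016 + $572 = $5,298.449016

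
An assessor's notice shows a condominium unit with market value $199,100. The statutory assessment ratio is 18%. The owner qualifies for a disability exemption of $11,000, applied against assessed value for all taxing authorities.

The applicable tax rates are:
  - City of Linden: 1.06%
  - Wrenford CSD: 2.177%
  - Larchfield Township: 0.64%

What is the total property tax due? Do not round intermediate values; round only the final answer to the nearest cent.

Assessed value = $199,100 × 0.18 = $35,838
Taxable value = $35,838 − $11,000 = $24,838
City of Linden: $24,838 × 0.0106 = $263.2828
Wrenford CSD: $24,838 × 0.02177 = $540.72326
Larchfield Township: $24,838 × 0.0064 = $158.9632
Total = $263.2828 + $540.72326 + $158.9632 = $962.96926

$962.97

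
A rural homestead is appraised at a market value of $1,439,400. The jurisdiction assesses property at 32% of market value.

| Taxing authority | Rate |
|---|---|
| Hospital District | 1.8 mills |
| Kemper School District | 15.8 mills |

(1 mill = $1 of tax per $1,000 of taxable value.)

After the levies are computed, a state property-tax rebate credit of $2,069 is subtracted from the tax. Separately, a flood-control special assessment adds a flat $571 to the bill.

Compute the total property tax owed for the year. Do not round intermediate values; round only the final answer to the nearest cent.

Assessed value = $1,439,400 × 0.32 = $460,608
Hospital District: $460,608 × 0.0018 = $829.0944
Kemper School District: $460,608 × 0.0158 = $7,277.6064
Levies subtotal = $8,106.7008
After credit = $8,106.7008 − $2,069 = $6,037.7008
Total = $6,037.7008 + $571 = $6,608.7008

$6,608.70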